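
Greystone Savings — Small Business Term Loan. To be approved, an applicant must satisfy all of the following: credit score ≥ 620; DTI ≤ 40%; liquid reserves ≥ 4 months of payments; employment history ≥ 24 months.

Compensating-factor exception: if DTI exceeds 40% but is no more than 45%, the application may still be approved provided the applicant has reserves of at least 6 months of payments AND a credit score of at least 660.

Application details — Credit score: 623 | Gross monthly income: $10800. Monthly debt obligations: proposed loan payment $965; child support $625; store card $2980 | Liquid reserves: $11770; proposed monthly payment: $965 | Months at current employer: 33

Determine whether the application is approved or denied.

Credit score 623 ≥ 620 (meets base)
Total debts = (965 + 625 + 2,980) = 4,570. DTI = 4,570/10,800 = 42.3% > 40% — standard DTI limit exceeded.
Liquid reserves cover 11,770/965 = 12.2 months — ≥ 4 required
Employment 33 ≥ 24 months
42.3% falls in the override range (40%–45%), so the compensating-factor test applies.
Override check — reserves: 12.2 mo (ok); score: 623 (below 660).
Compensating-factor requirement not fully met.

Denied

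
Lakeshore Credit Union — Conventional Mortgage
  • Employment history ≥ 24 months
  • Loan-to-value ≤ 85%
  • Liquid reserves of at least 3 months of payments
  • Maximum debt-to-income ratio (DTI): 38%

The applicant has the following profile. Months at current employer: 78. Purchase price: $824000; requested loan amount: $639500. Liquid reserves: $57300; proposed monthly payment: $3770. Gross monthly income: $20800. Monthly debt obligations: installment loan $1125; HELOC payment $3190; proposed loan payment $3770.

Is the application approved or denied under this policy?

Employment 78 ≥ 24 months
LTV = 639,500/824,000 = 77.6% ≤ 85%
Reserves = 57,300/3,770 = 15.2 months ≥ 3
Total monthly debts = (1,125 + 3,190 + 3,770) = 8,085. Debt-to-income = 8,085/20,800 = 38.9% — over 38% limit
Fails on DTI.

Denied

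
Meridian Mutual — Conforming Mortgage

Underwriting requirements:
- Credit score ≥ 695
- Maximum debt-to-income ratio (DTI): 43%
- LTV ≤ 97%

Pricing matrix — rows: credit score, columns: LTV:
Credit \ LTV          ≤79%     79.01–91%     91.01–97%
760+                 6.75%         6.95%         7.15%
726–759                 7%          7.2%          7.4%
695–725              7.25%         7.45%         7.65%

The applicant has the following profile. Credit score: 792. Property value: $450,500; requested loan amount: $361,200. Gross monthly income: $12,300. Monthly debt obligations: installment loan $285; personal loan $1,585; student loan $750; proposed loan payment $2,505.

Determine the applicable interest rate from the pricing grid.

6.95%

Credit score 792 ≥ 695; Total monthly debts = (285 + 1,585 + 750 + 2,505) = 5,125. Debt-to-income = 5,125/12,300 = 41.7% — meets 43% limit
Loan-to-value = 361,200/450,500 = 80.2% — pass (97% max)
Credit 792 → row 760+; LTV 80.2% → column 79.01–91%. Grid cell → 6.95%.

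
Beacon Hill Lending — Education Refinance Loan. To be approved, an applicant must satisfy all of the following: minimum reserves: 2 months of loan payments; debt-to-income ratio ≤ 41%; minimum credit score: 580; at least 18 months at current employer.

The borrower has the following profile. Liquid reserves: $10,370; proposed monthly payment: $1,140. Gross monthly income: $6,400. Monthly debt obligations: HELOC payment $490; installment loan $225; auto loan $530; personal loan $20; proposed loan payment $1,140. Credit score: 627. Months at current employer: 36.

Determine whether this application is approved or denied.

Liquid reserves cover 10,370/1,140 = 9.1 months — ≥ 2 required
Total monthly debts = (490 + 225 + 530 + 20 + 1,140) = 2,405. DTI = 2,405/6,400 = 37.6% ≤ 41%
Credit score 627 ≥ 580 (meets)
Employment 36 ≥ 18 months
All criteria satisfied.

Approved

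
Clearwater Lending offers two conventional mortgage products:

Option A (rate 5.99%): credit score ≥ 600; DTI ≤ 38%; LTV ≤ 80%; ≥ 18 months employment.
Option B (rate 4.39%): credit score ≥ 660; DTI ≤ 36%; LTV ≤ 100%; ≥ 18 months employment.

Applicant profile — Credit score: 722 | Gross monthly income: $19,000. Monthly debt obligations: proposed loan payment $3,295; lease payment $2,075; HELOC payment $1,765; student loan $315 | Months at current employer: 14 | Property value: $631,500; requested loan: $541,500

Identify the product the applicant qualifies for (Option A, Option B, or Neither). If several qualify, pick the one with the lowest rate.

Total debts = (3,295 + 2,075 + 1,765 + 315) = 7,450; DTI = 7,450/19,000 = 39.2%.
LTV = 541,500/631,500 = 85.7%.
Option A: score 722 ≥ 600; DTI 39.2% > 38%; LTV 85.7% > 80%; employment 14 < 18 mo → does not qualify.
Option B: score 722 ≥ 660; DTI 39.2% > 36%; LTV 85.7% ≤ 100%; employment 14 < 18 mo → does not qualify.

Neither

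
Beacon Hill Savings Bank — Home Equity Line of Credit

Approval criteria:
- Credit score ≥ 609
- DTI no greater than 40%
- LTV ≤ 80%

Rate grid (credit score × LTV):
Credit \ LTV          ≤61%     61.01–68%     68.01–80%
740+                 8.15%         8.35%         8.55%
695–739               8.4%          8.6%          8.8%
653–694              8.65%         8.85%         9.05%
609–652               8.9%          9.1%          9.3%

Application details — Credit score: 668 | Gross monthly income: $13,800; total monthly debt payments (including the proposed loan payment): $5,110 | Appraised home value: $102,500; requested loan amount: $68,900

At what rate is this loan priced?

Credit score 668 ≥ 609; Debt-to-income = 5,110/13,800 = 37% — meets 40% limit
LTV = 68,900/102,500 = 67.2% ≤ 80%
Score 668 is in the 653–694 band; LTV 67.2% is in the 61.01–68% band → 8.85%.

8.85%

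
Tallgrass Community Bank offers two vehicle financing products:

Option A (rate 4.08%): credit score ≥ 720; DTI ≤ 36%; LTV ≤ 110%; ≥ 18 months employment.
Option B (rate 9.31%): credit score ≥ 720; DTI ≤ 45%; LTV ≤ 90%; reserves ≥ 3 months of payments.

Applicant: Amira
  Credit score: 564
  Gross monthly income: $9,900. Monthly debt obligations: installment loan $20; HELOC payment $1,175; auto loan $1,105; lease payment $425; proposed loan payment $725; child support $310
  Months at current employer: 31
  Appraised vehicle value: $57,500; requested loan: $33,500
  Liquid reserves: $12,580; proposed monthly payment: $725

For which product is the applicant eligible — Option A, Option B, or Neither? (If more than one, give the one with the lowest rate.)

Neither

Total debts = (20 + 1,175 + 1,105 + 425 + 725 + 310) = 3,760; DTI = 3,760/9,900 = 38%.
LTV = 33,500/57,500 = 58.3%.
Reserves = 12,580/725 = 17.4 months.
Option A: score 564 < 720; DTI 38% > 36%; LTV 58.3% ≤ 110%; employment 31 ≥ 18 mo → does not qualify.
Option B: score 564 < 720; DTI 38% ≤ 45%; LTV 58.3% ≤ 90%; reserves 17.4 ≥ 3 mo → does not qualify.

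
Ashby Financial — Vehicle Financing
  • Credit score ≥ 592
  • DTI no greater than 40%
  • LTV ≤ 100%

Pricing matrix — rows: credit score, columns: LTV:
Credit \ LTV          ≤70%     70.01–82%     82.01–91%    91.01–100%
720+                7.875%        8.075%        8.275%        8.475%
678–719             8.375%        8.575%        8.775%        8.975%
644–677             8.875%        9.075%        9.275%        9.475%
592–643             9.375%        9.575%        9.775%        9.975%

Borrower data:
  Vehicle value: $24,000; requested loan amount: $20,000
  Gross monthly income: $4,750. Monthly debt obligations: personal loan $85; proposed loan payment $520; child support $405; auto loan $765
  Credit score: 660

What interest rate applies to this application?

9.275%

Credit score 660 ≥ 592; Total monthly debts = (85 + 520 + 405 + 765) = 1,775. Debt-to-income = 1,775/4,750 = 37.4% — meets 40% limit
LTV: 20,000 ÷ 24,000 = 83.3%, within 100% cap
Row: 660 falls in 644–677. Column: 83.3% falls in 82.01–91%. Rate = 9.275%.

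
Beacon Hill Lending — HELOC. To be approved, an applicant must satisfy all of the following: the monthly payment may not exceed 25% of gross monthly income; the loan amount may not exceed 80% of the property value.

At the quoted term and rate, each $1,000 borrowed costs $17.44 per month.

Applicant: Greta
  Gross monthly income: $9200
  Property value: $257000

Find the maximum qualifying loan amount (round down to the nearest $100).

$131,800

Payment cap: 25% × $9,200 = $2,300/month.
At $17.44 per $1,000, that supports 2,300/17.44 × 1,000 ≈ $131,880 → $131,800.
LTV cap: 80% × $257,000 = $205,600 → $205,600.
Binding constraint: payment-to-income.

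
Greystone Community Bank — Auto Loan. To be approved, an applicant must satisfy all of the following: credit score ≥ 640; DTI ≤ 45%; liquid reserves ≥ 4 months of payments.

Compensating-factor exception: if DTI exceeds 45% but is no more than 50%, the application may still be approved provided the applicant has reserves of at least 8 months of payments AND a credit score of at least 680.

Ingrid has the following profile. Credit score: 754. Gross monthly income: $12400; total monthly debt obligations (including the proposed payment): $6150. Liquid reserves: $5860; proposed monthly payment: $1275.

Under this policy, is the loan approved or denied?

Denied

Credit score 754 ≥ 640 (meets base)
DTI: 6,150 ÷ 12,400 = 49.6%, over the 45% base limit.
Liquid reserves cover 5,860/1,275 = 4.6 months — ≥ 4 required
DTI 49.6% is within the 45%–50% exception band; checking compensating factors.
Override check — reserves: 4.6 mo (short of 8); score: 754 (ok).
Compensating-factor requirement not fully met.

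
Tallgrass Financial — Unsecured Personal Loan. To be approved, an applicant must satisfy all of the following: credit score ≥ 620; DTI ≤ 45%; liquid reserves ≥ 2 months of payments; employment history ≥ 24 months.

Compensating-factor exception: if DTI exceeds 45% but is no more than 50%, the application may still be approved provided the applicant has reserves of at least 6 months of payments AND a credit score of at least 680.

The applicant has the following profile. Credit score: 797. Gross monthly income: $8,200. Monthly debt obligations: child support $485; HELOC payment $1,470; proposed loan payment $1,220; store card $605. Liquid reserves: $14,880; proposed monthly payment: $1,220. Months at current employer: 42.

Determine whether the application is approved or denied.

Credit score 797 ≥ 620 (meets base)
Total debts = (485 + 1,470 + 1,220 + 605) = 3,780. DTI: 3,780 ÷ 8,200 = 46.1%, over the 45% base limit.
Liquid reserves cover 14,880/1,220 = 12.2 months — ≥ 2 required
Employment 42 ≥ 24 months
DTI 46.1% is within the 45%–50% exception band; checking compensating factors.
Override check — reserves: 12.2 mo (ok); score: 797 (ok).
Both override conditions satisfied; DTI exception granted.

Approved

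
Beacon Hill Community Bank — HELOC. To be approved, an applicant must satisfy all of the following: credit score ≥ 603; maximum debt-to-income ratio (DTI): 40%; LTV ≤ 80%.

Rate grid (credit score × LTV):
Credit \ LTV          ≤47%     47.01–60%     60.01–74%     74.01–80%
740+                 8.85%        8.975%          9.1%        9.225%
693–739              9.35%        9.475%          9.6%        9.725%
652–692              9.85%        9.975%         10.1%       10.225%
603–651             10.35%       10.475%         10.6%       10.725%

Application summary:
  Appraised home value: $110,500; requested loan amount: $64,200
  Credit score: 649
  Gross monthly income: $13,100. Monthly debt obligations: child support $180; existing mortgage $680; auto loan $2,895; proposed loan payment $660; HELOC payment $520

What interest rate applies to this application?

Credit score 649 ≥ 603; Total monthly debts = (180 + 680 + 2,895 + 660 + 520) = 4,935. DTI = 4,935/13,100 = 37.7% ≤ 40%
Loan-to-value = 64,200/110,500 = 58.1% — pass (80% max)
Credit 649 → row 603–651; LTV 58.1% → column 47.01–60%. Grid cell → 10.475%.

10.475%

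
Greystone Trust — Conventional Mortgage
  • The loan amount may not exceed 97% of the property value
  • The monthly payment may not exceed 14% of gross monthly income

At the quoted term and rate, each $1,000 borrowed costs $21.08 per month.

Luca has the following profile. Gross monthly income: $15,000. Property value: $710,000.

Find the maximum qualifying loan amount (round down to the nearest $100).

$99,600

Payment cap: 14% × $15,000 = $2,100/month.
At $21.08 per $1,000, that supports 2,100/21.08 × 1,000 ≈ $99,620 → $99,600.
LTV cap: 97% × $710,000 = $688,700 → $688,700.
Binding constraint: payment-to-income.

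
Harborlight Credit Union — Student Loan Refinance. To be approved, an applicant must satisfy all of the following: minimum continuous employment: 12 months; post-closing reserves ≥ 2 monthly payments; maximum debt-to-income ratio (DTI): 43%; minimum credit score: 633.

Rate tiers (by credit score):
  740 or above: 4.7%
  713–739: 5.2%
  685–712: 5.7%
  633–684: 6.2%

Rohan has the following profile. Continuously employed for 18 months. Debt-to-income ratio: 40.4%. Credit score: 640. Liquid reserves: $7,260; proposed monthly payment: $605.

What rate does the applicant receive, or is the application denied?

Approved at 6.2%

Credit score 640 ≥ 633 (meets minimum)
DTI 40.4% is within the 43% limit
Liquid reserves cover 7,260/605 = 12.0 months — ≥ 2 required
Employment 18 ≥ 12 months
All requirements met. Score 640 falls in the 633–684 tier → 6.2%.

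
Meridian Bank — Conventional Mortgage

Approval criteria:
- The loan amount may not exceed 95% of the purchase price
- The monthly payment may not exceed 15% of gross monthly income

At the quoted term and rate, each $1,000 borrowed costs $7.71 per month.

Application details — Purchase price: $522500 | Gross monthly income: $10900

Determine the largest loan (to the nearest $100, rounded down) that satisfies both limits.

Payment cap: 15% × $10,900 = $1,635/month.
At $7.71 per $1,000, that supports 1,635/7.71 × 1,000 ≈ $212,062 → $212,000.
LTV cap: 95% × $522,500 = $496,375 → $496,300.
Binding constraint: payment-to-income.

$212,000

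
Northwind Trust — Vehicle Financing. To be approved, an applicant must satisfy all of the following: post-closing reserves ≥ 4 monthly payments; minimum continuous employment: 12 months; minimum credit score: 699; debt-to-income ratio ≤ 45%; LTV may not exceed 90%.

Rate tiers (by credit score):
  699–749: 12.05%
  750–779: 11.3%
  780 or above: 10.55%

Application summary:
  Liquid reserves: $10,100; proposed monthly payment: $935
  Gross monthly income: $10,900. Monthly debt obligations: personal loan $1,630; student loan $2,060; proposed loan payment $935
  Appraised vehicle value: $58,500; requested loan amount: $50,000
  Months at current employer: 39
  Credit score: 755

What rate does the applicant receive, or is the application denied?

Approved at 11.3%

Credit score 755 ≥ 699 (meets minimum)
LTV = 50,000/58,500 = 85.5% ≤ 90%
Reserves: 10,100 ÷ 935 = 10.8 months (meets 4-month minimum)
Employment 39 ≥ 12 months
Total monthly debts = (1,630 + 2,060 + 935) = 4,625. Debt-to-income = 4,625/10,900 = 42.4% — meets 45% limit
All requirements met. Score 755 falls in the 750–779 tier → 11.3%.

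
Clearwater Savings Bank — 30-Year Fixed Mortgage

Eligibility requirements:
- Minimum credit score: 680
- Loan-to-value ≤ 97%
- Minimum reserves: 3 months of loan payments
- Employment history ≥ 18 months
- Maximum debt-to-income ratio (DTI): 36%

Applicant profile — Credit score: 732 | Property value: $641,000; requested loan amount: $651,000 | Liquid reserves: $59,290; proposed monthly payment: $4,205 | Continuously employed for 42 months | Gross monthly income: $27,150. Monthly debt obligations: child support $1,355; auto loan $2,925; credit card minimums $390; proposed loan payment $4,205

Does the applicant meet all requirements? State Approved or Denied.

Credit score 732 ≥ 680 (meets)
LTV: 651,000 ÷ 641,000 = 101.6%, exceeds 97% cap
Reserves: 59,290 ÷ 4,205 = 14.1 months (meets 3-month minimum)
Employment 42 ≥ 18 months
Total monthly debts = (1,355 + 2,925 + 390 + 4,205) = 8,875. Debt-to-income = 8,875/27,150 = 32.7% — meets 36% limit
Fails on LTV.

Denied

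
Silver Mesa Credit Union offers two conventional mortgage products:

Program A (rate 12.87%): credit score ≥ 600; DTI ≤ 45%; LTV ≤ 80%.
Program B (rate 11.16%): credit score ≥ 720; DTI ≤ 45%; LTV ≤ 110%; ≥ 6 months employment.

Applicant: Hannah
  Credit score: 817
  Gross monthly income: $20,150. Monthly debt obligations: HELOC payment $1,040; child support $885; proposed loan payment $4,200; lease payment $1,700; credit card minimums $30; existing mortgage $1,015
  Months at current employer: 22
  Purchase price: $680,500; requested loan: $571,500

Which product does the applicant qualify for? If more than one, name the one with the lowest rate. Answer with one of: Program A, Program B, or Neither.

Total debts = (1,040 + 885 + 4,200 + 1,700 + 30 + 1,015) = 8,870; DTI = 8,870/20,150 = 44%.
LTV = 571,500/680,500 = 84%.
Program A: score 817 ≥ 600; DTI 44% ≤ 45%; LTV 84% > 80% → does not qualify.
Program B: score 817 ≥ 720; DTI 44% ≤ 45%; LTV 84% ≤ 110%; employment 22 ≥ 6 mo → qualifies.

Program B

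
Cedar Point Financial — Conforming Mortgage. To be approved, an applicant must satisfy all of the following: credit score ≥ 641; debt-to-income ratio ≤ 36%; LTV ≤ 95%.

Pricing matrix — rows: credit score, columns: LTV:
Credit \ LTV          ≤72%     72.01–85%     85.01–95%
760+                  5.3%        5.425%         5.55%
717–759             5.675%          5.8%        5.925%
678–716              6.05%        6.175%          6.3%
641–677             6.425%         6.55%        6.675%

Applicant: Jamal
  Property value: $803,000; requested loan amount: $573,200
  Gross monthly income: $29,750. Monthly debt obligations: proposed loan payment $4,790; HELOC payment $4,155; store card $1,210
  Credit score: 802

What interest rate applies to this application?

5.3%

Credit score 802 ≥ 641; Total monthly debts = (4,790 + 4,155 + 1,210) = 10,155. DTI: 10,155 ÷ 29,750 = 34.1%, within the 36% cap
LTV: 573,200 ÷ 803,000 = 71.4%, within 95% cap
Row: 802 falls in 760+. Column: 71.4% falls in ≤72%. Rate = 5.3%.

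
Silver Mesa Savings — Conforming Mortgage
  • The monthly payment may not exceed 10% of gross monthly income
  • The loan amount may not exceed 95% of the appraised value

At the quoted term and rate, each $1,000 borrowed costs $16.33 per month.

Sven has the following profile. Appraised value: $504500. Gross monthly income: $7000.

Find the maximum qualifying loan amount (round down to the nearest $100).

Payment cap: 10% × $7,000 = $700/month.
At $16.33 per $1,000, that supports 700/16.33 × 1,000 ≈ $42,865 → $42,800.
LTV cap: 95% × $504,500 = $479,275 → $479,200.
Binding constraint: payment-to-income.

$42,800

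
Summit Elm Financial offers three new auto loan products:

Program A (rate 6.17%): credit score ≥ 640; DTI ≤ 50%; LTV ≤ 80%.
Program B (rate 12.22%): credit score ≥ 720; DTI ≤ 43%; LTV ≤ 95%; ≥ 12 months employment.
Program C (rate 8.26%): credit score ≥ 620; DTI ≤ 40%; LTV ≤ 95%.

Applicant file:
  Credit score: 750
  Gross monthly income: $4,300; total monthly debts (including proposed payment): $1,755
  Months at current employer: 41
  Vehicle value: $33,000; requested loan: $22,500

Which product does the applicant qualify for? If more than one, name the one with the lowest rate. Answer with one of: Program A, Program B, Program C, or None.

Program A

DTI = 1,755/4,300 = 40.8%.
LTV = 22,500/33,000 = 68.2%.
Program A: score 750 ≥ 640; DTI 40.8% ≤ 50%; LTV 68.2% ≤ 80% → qualifies.
Program B: score 750 ≥ 720; DTI 40.8% ≤ 43%; LTV 68.2% ≤ 95%; employment 41 ≥ 12 mo → qualifies.
Program C: score 750 ≥ 620; DTI 40.8% > 40%; LTV 68.2% ≤ 95% → does not qualify.
Qualifying: Program A, Program B. Lowest rate is 6.17% → Program A.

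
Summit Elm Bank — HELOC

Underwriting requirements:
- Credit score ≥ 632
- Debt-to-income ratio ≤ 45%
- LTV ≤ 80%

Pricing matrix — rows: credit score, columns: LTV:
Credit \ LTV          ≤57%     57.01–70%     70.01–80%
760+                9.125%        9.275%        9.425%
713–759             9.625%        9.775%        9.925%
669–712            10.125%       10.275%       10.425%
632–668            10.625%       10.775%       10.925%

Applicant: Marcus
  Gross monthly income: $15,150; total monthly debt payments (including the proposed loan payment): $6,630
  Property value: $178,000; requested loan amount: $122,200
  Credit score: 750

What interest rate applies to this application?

Credit score 750 ≥ 632; DTI: 6,630 ÷ 15,150 = 43.8%, within the 45% cap
Loan-to-value = 122,200/178,000 = 68.7% — pass (80% max)
Credit 750 → row 713–759; LTV 68.7% → column 57.01–70%. Grid cell → 9.775%.

9.775%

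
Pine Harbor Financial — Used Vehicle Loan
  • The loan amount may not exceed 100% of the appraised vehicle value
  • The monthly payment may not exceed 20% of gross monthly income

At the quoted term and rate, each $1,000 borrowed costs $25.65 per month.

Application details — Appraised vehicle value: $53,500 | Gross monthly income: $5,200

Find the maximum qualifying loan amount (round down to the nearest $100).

$40,500

Payment cap: 20% × $5,200 = $1,040/month.
At $25.65 per $1,000, that supports 1,040/25.65 × 1,000 ≈ $40,545 → $40,500.
LTV cap: 100% × $53,500 = $53,500 → $53,500.
Binding constraint: payment-to-income.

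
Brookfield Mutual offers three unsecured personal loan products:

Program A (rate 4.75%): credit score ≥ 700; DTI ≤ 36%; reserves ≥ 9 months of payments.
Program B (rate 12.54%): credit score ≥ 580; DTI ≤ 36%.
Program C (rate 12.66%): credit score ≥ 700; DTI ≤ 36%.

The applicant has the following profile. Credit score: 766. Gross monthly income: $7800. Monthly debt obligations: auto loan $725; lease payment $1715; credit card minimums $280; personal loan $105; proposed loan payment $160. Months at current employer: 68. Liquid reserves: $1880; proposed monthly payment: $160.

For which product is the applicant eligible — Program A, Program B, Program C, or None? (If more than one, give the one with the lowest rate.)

Total debts = (725 + 1,715 + 280 + 105 + 160) = 2,985; DTI = 2,985/7,800 = 38.3%.
Reserves = 1,880/160 = 11.8 months.
Program A: score 766 ≥ 700; DTI 38.3% > 36%; reserves 11.8 ≥ 9 mo → does not qualify.
Program B: score 766 ≥ 580; DTI 38.3% > 36% → does not qualify.
Program C: score 766 ≥ 700; DTI 38.3% > 36% → does not qualify.

None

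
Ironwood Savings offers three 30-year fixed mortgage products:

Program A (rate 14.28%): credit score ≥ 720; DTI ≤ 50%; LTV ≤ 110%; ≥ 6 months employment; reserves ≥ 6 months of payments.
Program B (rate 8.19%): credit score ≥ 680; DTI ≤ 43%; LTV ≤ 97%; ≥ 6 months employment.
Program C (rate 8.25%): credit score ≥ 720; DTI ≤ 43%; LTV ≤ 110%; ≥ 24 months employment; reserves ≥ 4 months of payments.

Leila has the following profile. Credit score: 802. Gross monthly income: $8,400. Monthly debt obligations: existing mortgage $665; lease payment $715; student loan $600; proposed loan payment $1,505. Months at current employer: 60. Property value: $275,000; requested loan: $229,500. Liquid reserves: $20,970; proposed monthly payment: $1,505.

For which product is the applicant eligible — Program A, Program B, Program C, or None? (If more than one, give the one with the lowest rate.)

Program B

Total debts = (665 + 715 + 600 + 1,505) = 3,485; DTI = 3,485/8,400 = 41.5%.
LTV = 229,500/275,000 = 83.5%.
Reserves = 20,970/1,505 = 13.9 months.
Program A: score 802 ≥ 720; DTI 41.5% ≤ 50%; LTV 83.5% ≤ 110%; employment 60 ≥ 6 mo; reserves 13.9 ≥ 6 mo → qualifies.
Program B: score 802 ≥ 680; DTI 41.5% ≤ 43%; LTV 83.5% ≤ 97%; employment 60 ≥ 6 mo → qualifies.
Program C: score 802 ≥ 720; DTI 41.5% ≤ 43%; LTV 83.5% ≤ 110%; employment 60 ≥ 24 mo; reserves 13.9 ≥ 4 mo → qualifies.
Qualifying: Program A, Program B, Program C. Lowest rate is 8.19% → Program B.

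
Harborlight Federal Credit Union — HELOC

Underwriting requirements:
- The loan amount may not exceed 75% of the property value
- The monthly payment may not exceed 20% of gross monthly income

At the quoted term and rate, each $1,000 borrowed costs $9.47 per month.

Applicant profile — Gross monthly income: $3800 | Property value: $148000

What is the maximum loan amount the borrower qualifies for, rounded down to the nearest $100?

$80,200

Payment cap: 20% × $3,800 = $760/month.
At $9.47 per $1,000, that supports 760/9.47 × 1,000 ≈ $80,253 → $80,200.
LTV cap: 75% × $148,000 = $111,000 → $111,000.
Binding constraint: payment-to-income.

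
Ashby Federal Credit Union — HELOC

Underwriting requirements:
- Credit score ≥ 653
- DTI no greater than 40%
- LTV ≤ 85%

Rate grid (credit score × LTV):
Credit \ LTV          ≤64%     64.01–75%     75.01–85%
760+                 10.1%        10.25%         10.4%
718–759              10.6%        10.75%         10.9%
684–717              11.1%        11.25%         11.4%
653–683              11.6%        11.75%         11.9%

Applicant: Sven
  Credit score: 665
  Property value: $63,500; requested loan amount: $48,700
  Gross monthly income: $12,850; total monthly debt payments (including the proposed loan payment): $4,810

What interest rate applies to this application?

Credit score 665 ≥ 653; Debt-to-income = 4,810/12,850 = 37.4% — meets 40% limit
Loan-to-value = 48,700/63,500 = 76.7% — pass (85% max)
Row: 665 falls in 653–683. Column: 76.7% falls in 75.01–85%. Rate = 11.9%.

11.9%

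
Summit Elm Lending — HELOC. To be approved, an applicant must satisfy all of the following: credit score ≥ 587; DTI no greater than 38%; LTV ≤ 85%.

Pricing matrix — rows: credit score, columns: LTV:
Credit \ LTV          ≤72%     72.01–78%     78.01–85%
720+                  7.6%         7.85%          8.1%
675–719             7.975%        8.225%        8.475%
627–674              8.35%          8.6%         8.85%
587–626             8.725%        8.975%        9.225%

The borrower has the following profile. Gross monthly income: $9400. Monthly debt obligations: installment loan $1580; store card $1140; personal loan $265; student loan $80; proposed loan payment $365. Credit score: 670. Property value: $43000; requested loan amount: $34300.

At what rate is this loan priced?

Credit score 670 ≥ 587; Total monthly debts = (1,580 + 1,140 + 265 + 80 + 365) = 3,430. Debt-to-income = 3,430/9,400 = 36.5% — meets 38% limit
LTV = 34,300/43,000 = 79.8% ≤ 85%
Credit 670 → row 627–674; LTV 79.8% → column 78.01–85%. Grid cell → 8.85%.

8.85%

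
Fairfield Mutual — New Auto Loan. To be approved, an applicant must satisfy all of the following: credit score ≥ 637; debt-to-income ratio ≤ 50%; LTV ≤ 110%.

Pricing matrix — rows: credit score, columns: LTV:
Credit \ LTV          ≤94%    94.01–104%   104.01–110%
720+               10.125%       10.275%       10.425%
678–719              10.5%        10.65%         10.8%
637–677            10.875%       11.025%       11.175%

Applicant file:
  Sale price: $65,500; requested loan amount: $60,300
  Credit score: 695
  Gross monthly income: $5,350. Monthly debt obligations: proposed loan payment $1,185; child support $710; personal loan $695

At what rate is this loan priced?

Credit score 695 ≥ 637; Total monthly debts = (1,185 + 710 + 695) = 2,590. DTI = 2,590/5,350 = 48.4% ≤ 50%
Loan-to-value = 60,300/65,500 = 92.1% — pass (110% max)
Row: 695 falls in 678–719. Column: 92.1% falls in ≤94%. Rate = 10.5%.

10.5%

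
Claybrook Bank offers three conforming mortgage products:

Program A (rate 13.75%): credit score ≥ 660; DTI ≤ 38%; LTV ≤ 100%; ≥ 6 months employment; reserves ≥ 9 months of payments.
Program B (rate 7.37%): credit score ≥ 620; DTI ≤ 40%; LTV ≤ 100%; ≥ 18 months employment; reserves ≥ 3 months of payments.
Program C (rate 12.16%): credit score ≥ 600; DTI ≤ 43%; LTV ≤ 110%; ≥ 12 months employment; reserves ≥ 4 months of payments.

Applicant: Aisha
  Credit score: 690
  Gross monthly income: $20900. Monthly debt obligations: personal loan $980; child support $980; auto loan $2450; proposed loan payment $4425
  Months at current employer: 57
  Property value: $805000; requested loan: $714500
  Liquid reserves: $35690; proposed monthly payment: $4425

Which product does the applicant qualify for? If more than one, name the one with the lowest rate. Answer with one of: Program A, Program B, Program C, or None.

Program C

Total debts = (980 + 980 + 2,450 + 4,425) = 8,835; DTI = 8,835/20,900 = 42.3%.
LTV = 714,500/805,000 = 88.8%.
Reserves = 35,690/4,425 = 8.1 months.
Program A: score 690 ≥ 660; DTI 42.3% > 38%; LTV 88.8% ≤ 100%; employment 57 ≥ 6 mo; reserves 8.1 < 9 mo → does not qualify.
Program B: score 690 ≥ 620; DTI 42.3% > 40%; LTV 88.8% ≤ 100%; employment 57 ≥ 18 mo; reserves 8.1 ≥ 3 mo → does not qualify.
Program C: score 690 ≥ 600; DTI 42.3% ≤ 43%; LTV 88.8% ≤ 110%; employment 57 ≥ 12 mo; reserves 8.1 ≥ 4 mo → qualifies.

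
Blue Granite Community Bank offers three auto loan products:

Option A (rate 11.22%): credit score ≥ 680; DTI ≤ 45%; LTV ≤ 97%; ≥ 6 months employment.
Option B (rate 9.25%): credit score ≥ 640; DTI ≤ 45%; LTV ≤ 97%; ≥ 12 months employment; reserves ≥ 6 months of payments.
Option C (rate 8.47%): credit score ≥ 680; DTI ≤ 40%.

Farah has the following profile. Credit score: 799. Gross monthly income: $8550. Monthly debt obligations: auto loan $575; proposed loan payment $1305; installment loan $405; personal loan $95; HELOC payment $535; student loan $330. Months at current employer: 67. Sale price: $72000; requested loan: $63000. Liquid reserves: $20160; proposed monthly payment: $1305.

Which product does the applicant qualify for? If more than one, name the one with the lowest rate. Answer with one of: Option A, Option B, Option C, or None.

Total debts = (575 + 1,305 + 405 + 95 + 535 + 330) = 3,245; DTI = 3,245/8,550 = 38%.
LTV = 63,000/72,000 = 87.5%.
Reserves = 20,160/1,305 = 15.4 months.
Option A: score 799 ≥ 680; DTI 38% ≤ 45%; LTV 87.5% ≤ 97%; employment 67 ≥ 6 mo → qualifies.
Option B: score 799 ≥ 640; DTI 38% ≤ 45%; LTV 87.5% ≤ 97%; employment 67 ≥ 12 mo; reserves 15.4 ≥ 6 mo → qualifies.
Option C: score 799 ≥ 680; DTI 38% ≤ 40% → qualifies.
Qualifying: Option A, Option B, Option C. Lowest rate is 8.47% → Option C.

Option C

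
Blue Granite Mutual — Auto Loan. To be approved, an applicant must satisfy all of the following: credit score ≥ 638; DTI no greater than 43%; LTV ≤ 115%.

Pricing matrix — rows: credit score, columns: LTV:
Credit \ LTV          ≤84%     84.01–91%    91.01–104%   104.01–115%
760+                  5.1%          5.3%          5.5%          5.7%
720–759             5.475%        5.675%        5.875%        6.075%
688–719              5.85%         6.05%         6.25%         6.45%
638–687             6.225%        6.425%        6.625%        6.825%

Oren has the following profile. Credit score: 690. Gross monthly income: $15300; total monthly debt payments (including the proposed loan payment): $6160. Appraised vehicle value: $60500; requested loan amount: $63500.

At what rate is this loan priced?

Credit score 690 ≥ 638; DTI = 6,160/15,300 = 40.3% ≤ 43%
Loan-to-value = 63,500/60,500 = 105% — pass (115% max)
Score 690 is in the 688–719 band; LTV 105% is in the 104.01–115% band → 6.45%.

6.45%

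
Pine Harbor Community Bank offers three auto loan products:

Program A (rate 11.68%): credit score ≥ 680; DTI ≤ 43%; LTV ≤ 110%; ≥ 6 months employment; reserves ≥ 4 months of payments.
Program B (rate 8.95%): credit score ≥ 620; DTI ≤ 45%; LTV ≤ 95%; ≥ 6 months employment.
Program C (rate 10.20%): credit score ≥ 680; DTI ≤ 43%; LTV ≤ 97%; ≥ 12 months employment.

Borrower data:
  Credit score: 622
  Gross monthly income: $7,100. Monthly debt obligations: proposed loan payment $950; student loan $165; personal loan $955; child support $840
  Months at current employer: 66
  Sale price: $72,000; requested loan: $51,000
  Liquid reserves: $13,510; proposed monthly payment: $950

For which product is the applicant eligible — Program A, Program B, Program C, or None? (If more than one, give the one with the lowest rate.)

Program B

Total debts = (950 + 165 + 955 + 840) = 2,910; DTI = 2,910/7,100 = 41%.
LTV = 51,000/72,000 = 70.8%.
Reserves = 13,510/950 = 14.2 months.
Program A: score 622 < 680; DTI 41% ≤ 43%; LTV 70.8% ≤ 110%; employment 66 ≥ 6 mo; reserves 14.2 ≥ 4 mo → does not qualify.
Program B: score 622 ≥ 620; DTI 41% ≤ 45%; LTV 70.8% ≤ 95%; employment 66 ≥ 6 mo → qualifies.
Program C: score 622 < 680; DTI 41% ≤ 43%; LTV 70.8% ≤ 97%; employment 66 ≥ 12 mo → does not qualify.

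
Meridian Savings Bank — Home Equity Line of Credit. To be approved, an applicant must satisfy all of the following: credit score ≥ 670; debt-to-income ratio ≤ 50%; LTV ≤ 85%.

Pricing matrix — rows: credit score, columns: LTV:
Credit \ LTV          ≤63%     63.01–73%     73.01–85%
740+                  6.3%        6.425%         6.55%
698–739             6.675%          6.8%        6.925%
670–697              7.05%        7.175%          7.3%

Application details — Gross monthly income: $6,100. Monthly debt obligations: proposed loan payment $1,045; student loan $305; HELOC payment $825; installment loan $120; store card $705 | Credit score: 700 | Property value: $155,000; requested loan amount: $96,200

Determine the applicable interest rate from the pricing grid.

6.675%

Credit score 700 ≥ 670; Total monthly debts = (1,045 + 305 + 825 + 120 + 705) = 3,000. DTI = 3,000/6,100 = 49.2% ≤ 50%
Loan-to-value = 96,200/155,000 = 62.1% — pass (85% max)
Score 700 is in the 698–739 band; LTV 62.1% is in the ≤63% band → 6.675%.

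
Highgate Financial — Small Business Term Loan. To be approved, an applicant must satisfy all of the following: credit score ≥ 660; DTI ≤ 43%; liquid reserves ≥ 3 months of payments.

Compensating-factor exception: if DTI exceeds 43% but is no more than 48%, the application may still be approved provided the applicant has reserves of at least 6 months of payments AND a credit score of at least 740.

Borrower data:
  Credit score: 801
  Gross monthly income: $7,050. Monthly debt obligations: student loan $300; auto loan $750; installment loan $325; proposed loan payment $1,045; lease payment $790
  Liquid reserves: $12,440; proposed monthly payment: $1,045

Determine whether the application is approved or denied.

Credit score 801 ≥ 660 (meets base)
Total debts = (300 + 750 + 325 + 1,045 + 790) = 3,210. DTI: 3,210 ÷ 7,050 = 45.5%, over the 43% base limit.
Reserves: 12,440 ÷ 1,045 = 11.9 months (meets 3-month minimum)
DTI 45.5% is within the 43%–48% exception band; checking compensating factors.
Override check — reserves: 11.9 mo (ok); score: 801 (ok).
Both compensating conditions met → exception applies.

Approved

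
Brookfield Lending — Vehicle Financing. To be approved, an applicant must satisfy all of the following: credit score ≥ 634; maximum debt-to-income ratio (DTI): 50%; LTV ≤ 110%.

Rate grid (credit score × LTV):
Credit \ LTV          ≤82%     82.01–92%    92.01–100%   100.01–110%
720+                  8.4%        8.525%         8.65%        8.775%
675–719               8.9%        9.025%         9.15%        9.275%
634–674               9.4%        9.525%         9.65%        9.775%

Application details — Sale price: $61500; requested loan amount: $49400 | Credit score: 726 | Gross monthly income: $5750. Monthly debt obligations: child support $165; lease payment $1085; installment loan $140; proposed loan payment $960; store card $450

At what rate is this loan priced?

Credit score 726 ≥ 634; Total monthly debts = (165 + 1,085 + 140 + 960 + 450) = 2,800. Debt-to-income = 2,800/5,750 = 48.7% — meets 50% limit
LTV = 49,400/61,500 = 80.3% ≤ 110%
Row: 726 falls in 720+. Column: 80.3% falls in ≤82%. Rate = 8.4%.

8.4%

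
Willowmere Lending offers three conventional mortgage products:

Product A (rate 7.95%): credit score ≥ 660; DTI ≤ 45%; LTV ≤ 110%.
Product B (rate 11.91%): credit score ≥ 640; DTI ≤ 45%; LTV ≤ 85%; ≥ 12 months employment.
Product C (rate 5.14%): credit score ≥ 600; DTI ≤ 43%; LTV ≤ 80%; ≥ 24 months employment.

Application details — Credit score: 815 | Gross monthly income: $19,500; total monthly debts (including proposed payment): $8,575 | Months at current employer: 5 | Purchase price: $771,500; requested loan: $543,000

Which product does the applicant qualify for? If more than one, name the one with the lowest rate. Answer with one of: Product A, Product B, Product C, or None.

Product A

DTI = 8,575/19,500 = 44%.
LTV = 543,000/771,500 = 70.4%.
Product A: score 815 ≥ 660; DTI 44% ≤ 45%; LTV 70.4% ≤ 110% → qualifies.
Product B: score 815 ≥ 640; DTI 44% ≤ 45%; LTV 70.4% ≤ 85%; employment 5 < 12 mo → does not qualify.
Product C: score 815 ≥ 600; DTI 44% > 43%; LTV 70.4% ≤ 80%; employment 5 < 24 mo → does not qualify.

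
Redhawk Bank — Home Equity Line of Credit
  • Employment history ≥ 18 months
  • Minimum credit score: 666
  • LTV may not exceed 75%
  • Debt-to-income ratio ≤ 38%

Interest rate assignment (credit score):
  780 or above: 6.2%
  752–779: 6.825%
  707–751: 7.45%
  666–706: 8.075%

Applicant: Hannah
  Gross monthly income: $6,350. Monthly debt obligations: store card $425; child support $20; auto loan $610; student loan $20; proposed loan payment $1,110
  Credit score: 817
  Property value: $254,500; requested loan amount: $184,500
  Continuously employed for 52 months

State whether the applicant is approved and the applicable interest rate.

Credit score 817 ≥ 666 (meets minimum)
Total monthly debts = (425 + 20 + 610 + 20 + 1,110) = 2,185. DTI: 2,185 ÷ 6,350 = 34.4%, within the 38% cap
LTV = 184,500/254,500 = 72.5% ≤ 75%
Employment 52 ≥ 18 months
All requirements met. Score 817 falls in the 780 or above tier → 6.2%.

Approved at 6.2%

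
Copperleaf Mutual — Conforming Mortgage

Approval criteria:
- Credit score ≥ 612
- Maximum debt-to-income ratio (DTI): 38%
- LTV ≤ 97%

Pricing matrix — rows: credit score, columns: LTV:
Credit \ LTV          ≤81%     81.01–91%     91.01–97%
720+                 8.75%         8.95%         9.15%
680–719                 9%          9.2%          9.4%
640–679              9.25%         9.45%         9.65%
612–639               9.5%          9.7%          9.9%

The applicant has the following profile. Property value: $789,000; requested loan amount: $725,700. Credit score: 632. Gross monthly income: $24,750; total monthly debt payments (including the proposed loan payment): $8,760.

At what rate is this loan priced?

9.9%

Credit score 632 ≥ 612; Debt-to-income = 8,760/24,750 = 35.4% — meets 38% limit
LTV = 725,700/789,000 = 92% ≤ 97%
Row: 632 falls in 612–639. Column: 92% falls in 91.01–97%. Rate = 9.9%.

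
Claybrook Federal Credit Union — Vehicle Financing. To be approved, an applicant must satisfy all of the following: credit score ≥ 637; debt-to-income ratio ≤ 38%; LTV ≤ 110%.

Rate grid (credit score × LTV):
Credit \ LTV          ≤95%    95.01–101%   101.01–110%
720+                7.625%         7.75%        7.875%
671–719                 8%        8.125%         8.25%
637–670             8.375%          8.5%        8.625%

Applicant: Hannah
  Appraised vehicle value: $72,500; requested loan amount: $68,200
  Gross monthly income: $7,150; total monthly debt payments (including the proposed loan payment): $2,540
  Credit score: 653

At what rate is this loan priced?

8.375%

Credit score 653 ≥ 637; Debt-to-income = 2,540/7,150 = 35.5% — meets 38% limit
Loan-to-value = 68,200/72,500 = 94.1% — pass (110% max)
Row: 653 falls in 637–670. Column: 94.1% falls in ≤95%. Rate = 8.375%.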